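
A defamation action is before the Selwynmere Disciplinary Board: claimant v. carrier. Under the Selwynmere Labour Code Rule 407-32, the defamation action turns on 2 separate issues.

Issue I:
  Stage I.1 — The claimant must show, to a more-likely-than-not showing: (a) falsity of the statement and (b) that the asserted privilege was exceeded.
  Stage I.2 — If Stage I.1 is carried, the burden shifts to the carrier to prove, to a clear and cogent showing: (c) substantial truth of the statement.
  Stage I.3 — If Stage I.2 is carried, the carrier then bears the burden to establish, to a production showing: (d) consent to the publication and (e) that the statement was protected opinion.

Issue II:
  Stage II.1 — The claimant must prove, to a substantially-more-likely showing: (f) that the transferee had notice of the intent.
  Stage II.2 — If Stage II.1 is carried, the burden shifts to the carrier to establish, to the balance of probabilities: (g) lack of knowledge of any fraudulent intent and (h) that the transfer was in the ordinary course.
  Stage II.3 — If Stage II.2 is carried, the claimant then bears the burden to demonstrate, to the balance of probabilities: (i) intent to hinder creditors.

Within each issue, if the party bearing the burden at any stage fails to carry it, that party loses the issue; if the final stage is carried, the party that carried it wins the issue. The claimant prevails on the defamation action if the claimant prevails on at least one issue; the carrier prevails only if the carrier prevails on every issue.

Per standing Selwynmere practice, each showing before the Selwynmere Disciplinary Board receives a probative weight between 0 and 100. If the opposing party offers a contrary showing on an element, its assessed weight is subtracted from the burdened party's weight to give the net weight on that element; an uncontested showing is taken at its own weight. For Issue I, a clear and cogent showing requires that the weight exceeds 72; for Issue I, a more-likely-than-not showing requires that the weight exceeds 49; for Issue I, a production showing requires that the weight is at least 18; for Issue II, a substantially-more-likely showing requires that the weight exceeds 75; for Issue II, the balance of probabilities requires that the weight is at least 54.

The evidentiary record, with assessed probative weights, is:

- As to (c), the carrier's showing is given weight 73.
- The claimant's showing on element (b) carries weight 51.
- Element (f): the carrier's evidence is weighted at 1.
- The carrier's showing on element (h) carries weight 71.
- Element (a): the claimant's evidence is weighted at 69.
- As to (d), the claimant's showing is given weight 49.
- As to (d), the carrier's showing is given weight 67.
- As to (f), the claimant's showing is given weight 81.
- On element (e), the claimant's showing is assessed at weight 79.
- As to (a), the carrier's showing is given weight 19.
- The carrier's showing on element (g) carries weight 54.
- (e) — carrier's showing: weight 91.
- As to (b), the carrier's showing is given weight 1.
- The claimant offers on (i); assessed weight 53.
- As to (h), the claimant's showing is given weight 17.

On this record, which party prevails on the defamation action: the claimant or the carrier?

claimant

— Issue I —
At Stage I.1 the claimant must meet a more-likely-than-not showing (weight exceeds 49): on (a) the weight is 69 less the opposing 19 gives net 50, > 49, so (a) meets the standard; on (b) the weight is 51 less the opposing 1 gives net 50, which does exceed 49, so (b) meets the standard.
  Stage I.1 is satisfied; the onus moves to the carrier.
At Stage I.2 the carrier must meet a clear and cogent showing (weight exceeds 72): on (c) the weight is 73, > 72, so (c) meets the standard.
  Stage I.2 is satisfied; the carrier continues to bear the burden.
At Stage I.3 the carrier must meet a production showing (weight is at least 18): on (d) the weight is 67 less the opposing 49 gives net 18, which does reach 18, so (d) meets the standard; on (e) the weight is 91 less the opposing 79 gives net 12, which does not reach 18, so (e) does not meet the standard.
  The carrier does not carry Stage I.3.
The analysis ends at Stage I.3; the claimant prevails on this issue.
— Issue II —
At Stage II.1 the claimant must meet a substantially-more-likely showing (weight exceeds 75): on (f) the weight is 81 less the opposing 1 gives net 80, which does exceed 75, so (f) meets the standard.
  The claimant carries Stage II.1; the carrier now bears the burden.
At Stage II.2 the carrier must meet the balance of probabilities (weight is at least 54): on (g) the weight is 54, which does reach 54, so (g) meets the standard; on (h) the weight is 71 less the opposing 17 gives net 54, which does reach 54, so (h) meets the standard.
  The carrier carries Stage II.2; the claimant now bears the burden.
At Stage II.3 the claimant must meet the balance of probabilities (weight is at least 54): on (i) the weight is 53, which does not reach 54, so (i) does not meet the standard.
  Not every element is met, so the claimant fails to carry Stage II.3.
So the carrier prevails on this issue.
Per-issue: Issue I → claimant; Issue II → carrier. The claimant must prevail on at least one issue; overall, the claimant prevails.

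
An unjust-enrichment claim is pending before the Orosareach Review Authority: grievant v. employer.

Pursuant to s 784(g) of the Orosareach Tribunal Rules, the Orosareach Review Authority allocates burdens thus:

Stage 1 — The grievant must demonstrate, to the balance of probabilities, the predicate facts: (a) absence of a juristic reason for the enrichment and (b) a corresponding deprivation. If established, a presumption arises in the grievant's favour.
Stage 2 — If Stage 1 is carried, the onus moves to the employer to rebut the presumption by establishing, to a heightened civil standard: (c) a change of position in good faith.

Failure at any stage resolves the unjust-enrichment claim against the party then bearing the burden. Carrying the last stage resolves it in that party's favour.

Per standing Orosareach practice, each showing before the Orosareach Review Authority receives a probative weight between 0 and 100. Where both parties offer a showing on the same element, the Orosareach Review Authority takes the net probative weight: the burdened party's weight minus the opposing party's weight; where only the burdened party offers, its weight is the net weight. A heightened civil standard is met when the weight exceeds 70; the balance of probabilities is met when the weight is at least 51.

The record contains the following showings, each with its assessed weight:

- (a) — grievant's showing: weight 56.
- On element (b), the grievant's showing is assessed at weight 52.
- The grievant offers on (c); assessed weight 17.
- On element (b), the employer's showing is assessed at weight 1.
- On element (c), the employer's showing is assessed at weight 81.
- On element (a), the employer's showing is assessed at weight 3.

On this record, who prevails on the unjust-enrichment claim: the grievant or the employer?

Stage 1 — burden on grievant; standard: the balance of probabilities (weight is at least 51).
    (a): 56 − 3 = 53 ≥ 51 [met]
    (b): 52 − 1 = 51 ≥ 51 [met]
  The grievant carries Stage 1; the employer now bears the burden.
Stage 2 — burden on employer; standard: a heightened civil standard (weight exceeds 70).
    (c): 81 − 17 = 64 ≤ 70 [not met]
  The employer does not carry Stage 2.
The analysis ends at Stage 2; the grievant prevails.

grievant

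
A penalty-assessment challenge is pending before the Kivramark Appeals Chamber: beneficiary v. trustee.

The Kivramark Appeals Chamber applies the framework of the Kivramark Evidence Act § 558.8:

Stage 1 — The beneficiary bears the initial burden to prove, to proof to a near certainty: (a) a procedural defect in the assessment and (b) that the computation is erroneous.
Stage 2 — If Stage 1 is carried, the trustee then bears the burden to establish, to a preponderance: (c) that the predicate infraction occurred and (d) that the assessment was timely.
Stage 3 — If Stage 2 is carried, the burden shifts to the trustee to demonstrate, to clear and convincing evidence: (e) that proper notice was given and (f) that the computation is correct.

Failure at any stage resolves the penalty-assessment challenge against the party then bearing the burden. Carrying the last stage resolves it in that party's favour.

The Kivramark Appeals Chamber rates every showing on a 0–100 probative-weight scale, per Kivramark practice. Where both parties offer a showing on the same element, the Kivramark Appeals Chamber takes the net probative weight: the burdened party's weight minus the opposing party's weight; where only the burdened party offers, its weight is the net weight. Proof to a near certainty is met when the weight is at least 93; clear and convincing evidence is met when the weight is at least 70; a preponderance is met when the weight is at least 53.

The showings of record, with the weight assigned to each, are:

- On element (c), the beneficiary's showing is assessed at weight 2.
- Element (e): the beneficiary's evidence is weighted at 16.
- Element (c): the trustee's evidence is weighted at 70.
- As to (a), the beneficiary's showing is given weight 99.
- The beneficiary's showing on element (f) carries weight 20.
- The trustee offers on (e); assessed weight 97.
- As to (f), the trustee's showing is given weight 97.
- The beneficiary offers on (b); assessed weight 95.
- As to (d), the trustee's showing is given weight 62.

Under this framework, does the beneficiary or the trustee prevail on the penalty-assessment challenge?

trustee

At Stage 1 the beneficiary must meet proof to a near certainty (weight is at least 93): on (a) the weight is 99, ≥ 93, so (a) meets the standard; on (b) the weight is 95, ≥ 93, so (b) meets the standard.
  All elements met. The burden passes to the trustee.
At Stage 2 the trustee must meet a preponderance (weight is at least 53): on (c) the weight is 70 less the opposing 2 gives net 68, ≥ 53, so (c) meets the standard; on (d) the weight is 62, which does reach 53, so (d) meets the standard.
  All elements met. The trustee retains the burden for Stage 3.
At Stage 3 the trustee must meet clear and convincing evidence (weight is at least 70): on (e) the weight is 97 less the opposing 16 gives net 81, which does reach 70, so (e) meets the standard; on (f) the weight is 97 less the opposing 20 gives net 77, which does reach 70, so (f) meets the standard.
  Stage 3 carried; the final stage is satisfied.
With every stage satisfied, the trustee prevails.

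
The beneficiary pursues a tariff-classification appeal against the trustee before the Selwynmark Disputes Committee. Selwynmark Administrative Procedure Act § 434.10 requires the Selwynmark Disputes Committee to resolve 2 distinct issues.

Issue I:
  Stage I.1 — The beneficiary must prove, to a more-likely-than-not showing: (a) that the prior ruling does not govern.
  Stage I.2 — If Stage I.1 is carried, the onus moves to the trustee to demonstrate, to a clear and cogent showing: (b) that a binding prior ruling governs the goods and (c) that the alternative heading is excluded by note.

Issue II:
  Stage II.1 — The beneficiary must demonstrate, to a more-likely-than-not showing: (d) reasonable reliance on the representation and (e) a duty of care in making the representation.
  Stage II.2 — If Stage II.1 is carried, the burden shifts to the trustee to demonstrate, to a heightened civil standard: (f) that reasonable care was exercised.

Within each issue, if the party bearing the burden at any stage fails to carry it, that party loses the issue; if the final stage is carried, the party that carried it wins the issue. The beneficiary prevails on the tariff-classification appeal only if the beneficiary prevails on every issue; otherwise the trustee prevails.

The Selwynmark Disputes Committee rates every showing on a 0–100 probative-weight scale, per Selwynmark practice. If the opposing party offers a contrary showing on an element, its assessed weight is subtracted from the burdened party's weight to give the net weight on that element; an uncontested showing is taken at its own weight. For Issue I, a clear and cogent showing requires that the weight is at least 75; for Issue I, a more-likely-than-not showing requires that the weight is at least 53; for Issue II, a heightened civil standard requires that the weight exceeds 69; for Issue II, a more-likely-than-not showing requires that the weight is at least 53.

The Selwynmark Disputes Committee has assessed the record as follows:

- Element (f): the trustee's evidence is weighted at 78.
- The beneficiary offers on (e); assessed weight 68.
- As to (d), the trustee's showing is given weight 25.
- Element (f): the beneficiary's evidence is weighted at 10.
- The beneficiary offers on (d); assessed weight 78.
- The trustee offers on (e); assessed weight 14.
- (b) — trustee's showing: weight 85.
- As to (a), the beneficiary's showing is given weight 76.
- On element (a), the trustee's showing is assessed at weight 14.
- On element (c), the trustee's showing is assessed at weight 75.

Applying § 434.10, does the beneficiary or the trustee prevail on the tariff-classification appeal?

trustee

— Issue I —
At Stage I.1 the beneficiary must meet a more-likely-than-not showing (weight is at least 53): on (a) the weight is 76 less the opposing 14 gives net 62, ≥ 53, so (a) meets the standard.
  The beneficiary carries Stage I.1; the trustee now bears the burden.
At Stage I.2 the trustee must meet a clear and cogent showing (weight is at least 75): on (b) the weight is 85, ≥ 75, so (b) meets the standard; on (c) the weight is 75, which does reach 75, so (c) meets the standard.
  The trustee carries the last stage.
Every stage carried; the trustee prevails on this issue.
— Issue II —
Stage II.1 (beneficiary, a more-likely-than-not showing, weight is at least 53): (d) net 78−25=53 ≥ 53 — meets; (e) net 68−14=54 ≥ 53 — meets.
  Stage II.1 carried; the burden shifts to the trustee.
Stage II.2 (trustee, a heightened civil standard, weight exceeds 69): (f) net 78−10=68 ≤ 69 — fails.
  Not every element is met, so the trustee fails to carry Stage II.2.
So the beneficiary prevails on this issue.
Per-issue: Issue I → trustee; Issue II → beneficiary. The beneficiary must prevail on every issue; overall, the trustee prevails.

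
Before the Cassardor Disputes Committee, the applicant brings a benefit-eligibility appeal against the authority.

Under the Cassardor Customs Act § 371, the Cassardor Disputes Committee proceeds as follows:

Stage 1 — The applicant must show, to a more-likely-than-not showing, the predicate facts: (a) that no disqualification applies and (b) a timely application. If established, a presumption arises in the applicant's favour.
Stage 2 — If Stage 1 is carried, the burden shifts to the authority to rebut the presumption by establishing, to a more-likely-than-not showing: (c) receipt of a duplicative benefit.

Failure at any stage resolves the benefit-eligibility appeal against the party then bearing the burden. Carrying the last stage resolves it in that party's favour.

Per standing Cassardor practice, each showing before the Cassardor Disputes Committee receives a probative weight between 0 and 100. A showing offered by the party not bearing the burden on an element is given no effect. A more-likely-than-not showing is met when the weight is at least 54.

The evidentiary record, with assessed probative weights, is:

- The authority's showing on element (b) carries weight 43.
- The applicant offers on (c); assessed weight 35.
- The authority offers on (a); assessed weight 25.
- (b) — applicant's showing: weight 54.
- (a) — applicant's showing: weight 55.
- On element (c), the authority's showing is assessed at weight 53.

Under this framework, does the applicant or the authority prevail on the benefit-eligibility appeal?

applicant

Stage 1 (applicant, a more-likely-than-not showing, weight is at least 54): (a) 55 (authority's 25 disregarded) ≥ 54 — meets; (b) 54 (authority's 43 disregarded) ≥ 54 — meets.
  All elements met. The burden passes to the authority.
Stage 2 (authority, a more-likely-than-not showing, weight is at least 54): (c) 53 (applicant's 35 disregarded) < 54 — fails.
  Stage 2 not carried; the authority fails its burden.
So the applicant prevails.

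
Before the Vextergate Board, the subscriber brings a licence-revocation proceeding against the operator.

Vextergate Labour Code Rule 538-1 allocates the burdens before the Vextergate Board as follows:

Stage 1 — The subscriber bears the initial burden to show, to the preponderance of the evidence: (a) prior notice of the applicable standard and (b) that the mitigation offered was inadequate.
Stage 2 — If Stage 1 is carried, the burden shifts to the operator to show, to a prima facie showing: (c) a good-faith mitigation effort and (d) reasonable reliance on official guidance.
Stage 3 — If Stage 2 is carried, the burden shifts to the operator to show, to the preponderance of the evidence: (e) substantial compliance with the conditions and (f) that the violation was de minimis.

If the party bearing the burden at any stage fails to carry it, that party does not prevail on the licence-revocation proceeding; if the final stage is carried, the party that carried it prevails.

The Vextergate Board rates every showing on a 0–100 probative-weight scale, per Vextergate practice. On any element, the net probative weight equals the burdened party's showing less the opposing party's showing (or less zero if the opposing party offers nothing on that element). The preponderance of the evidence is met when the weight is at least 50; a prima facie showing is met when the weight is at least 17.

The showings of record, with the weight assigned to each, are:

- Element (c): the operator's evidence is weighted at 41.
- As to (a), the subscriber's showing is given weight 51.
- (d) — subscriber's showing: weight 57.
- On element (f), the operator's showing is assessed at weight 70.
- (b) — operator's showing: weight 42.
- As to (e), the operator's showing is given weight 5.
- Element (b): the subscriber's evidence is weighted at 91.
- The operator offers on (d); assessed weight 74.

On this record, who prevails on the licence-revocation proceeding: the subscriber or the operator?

operator

At Stage 1 the subscriber must meet the preponderance of the evidence (weight is at least 50): on (a) the weight is 51, ≥ 50, so (a) meets the standard; on (b) the weight is 91 less the opposing 42 gives net 49, which does not reach 50, so (b) does not meet the standard.
  Stage 1 not carried; the subscriber fails its burden.
So the operator prevails.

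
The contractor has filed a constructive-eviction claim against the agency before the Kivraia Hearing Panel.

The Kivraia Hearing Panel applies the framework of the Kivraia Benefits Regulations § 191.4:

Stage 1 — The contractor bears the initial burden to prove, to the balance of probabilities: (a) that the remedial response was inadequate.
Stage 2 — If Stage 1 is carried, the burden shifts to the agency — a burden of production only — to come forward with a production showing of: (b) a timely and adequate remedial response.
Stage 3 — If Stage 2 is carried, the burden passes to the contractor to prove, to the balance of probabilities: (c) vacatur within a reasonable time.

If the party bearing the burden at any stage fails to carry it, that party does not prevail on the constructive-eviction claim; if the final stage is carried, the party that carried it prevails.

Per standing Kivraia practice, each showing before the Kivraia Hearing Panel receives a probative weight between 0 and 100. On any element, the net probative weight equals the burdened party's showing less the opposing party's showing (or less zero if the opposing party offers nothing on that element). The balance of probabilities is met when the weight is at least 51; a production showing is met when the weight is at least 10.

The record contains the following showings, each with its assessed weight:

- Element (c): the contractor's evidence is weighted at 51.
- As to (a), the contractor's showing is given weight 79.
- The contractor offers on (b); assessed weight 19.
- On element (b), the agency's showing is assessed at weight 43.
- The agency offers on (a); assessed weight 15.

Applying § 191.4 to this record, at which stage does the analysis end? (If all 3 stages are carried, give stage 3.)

stage 3

At Stage 1 the contractor must meet the balance of probabilities (weight is at least 51): on (a) the weight is 79 less the opposing 15 gives net 64, which does reach 51, so (a) meets the standard.
  Stage 1 is satisfied; the onus moves to the agency.
At Stage 2 the agency must meet a production showing (weight is at least 10): on (b) the weight is 43 less the opposing 19 gives net 24, which does reach 10, so (b) meets the standard.
  All elements met. The burden passes to the contractor.
At Stage 3 the contractor must meet the balance of probabilities (weight is at least 51): on (c) the weight is 51, which does reach 51, so (c) meets the standard.
  All elements met at the final stage.
All stages carried — the contractor prevails.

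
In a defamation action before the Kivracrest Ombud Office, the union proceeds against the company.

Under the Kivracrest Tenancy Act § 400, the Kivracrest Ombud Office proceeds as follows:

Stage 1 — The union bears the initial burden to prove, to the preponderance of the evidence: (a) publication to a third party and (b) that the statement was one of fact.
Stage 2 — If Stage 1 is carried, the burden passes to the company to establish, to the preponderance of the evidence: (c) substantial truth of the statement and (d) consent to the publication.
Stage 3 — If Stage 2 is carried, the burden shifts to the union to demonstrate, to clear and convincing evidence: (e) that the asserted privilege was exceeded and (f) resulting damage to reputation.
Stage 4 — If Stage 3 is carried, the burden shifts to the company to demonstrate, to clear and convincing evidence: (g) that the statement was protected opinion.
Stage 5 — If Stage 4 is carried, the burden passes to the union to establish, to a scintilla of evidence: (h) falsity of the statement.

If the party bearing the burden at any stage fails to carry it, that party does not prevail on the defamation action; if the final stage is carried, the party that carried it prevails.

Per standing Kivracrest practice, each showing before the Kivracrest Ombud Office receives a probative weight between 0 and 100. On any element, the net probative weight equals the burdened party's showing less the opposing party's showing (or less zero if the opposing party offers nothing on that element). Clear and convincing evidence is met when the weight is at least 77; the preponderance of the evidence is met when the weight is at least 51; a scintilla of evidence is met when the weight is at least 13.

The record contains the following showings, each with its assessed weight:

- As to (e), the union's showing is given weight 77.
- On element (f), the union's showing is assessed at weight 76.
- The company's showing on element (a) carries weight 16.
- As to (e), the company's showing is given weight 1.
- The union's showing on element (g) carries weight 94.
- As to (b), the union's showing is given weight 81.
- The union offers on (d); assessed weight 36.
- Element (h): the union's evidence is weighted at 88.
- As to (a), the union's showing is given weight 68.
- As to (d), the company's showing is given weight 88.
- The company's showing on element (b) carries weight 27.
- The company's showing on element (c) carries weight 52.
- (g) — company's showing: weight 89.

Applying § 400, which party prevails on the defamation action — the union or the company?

Stage 1 — burden on union; standard: the preponderance of the evidence (weight is at least 51).
    (a): 68 − 16 = 52 ≥ 51 [met]
    (b): 81 − 27 = 54 ≥ 51 [met]
  Stage 1 is satisfied; the onus moves to the company.
Stage 2 — burden on company; standard: the preponderance of the evidence (weight is at least 51).
    (c): 52 ≥ 51 [met]
    (d): 88 − 36 = 52 ≥ 51 [met]
  Stage 2 is satisfied; the onus moves to the union.
Stage 3 — burden on union; standard: clear and convincing evidence (weight is at least 77).
    (e): 77 − 1 = 76 < 77 [not met]
    (f): 76 < 77 [not met]
  Stage 3 not carried; the union fails its burden.
The analysis ends at Stage 3; the company prevails.

company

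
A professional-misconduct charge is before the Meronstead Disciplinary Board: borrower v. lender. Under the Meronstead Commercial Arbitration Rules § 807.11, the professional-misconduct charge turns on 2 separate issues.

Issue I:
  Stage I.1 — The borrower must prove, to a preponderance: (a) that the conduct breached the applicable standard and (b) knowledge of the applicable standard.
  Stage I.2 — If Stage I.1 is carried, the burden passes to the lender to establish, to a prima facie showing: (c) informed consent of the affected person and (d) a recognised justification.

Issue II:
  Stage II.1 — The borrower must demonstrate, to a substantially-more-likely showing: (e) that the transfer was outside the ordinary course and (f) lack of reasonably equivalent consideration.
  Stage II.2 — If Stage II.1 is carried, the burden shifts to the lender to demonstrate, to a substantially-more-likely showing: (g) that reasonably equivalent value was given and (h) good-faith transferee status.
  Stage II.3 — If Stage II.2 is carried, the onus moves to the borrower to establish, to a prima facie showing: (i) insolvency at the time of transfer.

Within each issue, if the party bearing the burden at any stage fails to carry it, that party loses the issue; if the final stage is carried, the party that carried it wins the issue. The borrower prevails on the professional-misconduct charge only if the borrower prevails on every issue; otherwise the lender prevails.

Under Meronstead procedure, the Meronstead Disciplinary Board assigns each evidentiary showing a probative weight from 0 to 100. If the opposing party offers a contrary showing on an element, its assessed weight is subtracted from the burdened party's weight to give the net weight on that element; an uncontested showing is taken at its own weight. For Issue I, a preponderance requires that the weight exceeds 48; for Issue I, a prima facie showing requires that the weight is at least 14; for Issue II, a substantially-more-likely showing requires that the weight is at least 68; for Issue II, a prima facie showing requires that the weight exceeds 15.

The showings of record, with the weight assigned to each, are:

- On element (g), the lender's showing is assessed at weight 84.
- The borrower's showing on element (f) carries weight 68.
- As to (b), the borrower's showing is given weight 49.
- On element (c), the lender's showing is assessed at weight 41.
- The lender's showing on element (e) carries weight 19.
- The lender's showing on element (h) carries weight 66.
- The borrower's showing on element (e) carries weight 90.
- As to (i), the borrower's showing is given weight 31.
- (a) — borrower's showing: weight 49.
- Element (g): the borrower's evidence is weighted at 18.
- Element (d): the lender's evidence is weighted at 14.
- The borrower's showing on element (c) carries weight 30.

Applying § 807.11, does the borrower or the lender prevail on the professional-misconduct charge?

— Issue I —
Stage I.1 (borrower, a preponderance, weight exceeds 48): (a) 49 > 48 — meets; (b) 49 > 48 — meets.
  Stage I.1 carried; the burden shifts to the lender.
Stage I.2 (lender, a prima facie showing, weight is at least 14): (c) net 41−30=11 < 14 — fails; (d) 14 ≥ 14 — meets.
  Stage I.2 not carried; the lender fails its burden.
The borrower prevails on this issue.
— Issue II —
At Stage II.1 the borrower must meet a substantially-more-likely showing (weight is at least 68): on (e) the weight is 90 less the opposing 19 gives net 71, which does reach 68, so (e) meets the standard; on (f) the weight is 68, which does reach 68, so (f) meets the standard.
  All elements met. The burden passes to the lender.
At Stage II.2 the lender must meet a substantially-more-likely showing (weight is at least 68): on (g) the weight is 84 less the opposing 18 gives net 66, < 68, so (g) does not meet the standard; on (h) the weight is 66, which does not reach 68, so (h) does not meet the standard.
  Not every element is met, so the lender fails to carry Stage II.2.
The analysis ends at Stage II.2; the borrower prevails on this issue.
Per-issue: Issue I → borrower; Issue II → borrower. The borrower must prevail on every issue; overall, the borrower prevails.

borrower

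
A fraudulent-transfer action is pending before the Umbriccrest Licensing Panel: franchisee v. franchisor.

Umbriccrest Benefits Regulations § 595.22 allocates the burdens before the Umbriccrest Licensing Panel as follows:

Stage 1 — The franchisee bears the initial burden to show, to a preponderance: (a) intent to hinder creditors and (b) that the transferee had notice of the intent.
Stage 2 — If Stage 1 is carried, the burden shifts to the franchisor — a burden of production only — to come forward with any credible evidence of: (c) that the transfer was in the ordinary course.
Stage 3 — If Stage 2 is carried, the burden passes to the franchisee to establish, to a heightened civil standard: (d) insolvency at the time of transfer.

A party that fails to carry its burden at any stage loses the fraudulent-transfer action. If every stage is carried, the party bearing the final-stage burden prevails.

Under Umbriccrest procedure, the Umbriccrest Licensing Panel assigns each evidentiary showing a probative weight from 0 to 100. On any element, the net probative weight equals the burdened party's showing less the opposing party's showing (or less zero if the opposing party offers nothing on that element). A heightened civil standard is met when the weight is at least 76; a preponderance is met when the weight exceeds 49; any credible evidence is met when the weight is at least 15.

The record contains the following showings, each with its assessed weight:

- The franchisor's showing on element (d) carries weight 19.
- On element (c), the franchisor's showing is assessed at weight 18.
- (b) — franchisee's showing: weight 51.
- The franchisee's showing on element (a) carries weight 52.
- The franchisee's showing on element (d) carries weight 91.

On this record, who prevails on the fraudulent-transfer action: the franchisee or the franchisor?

At Stage 1 the franchisee must meet a preponderance (weight exceeds 49): on (a) the weight is 52, which does exceed 49, so (a) meets the standard; on (b) the weight is 51, > 49, so (b) meets the standard.
  All elements met. The burden passes to the franchisor.
At Stage 2 the franchisor must meet any credible evidence (weight is at least 15): on (c) the weight is 18, which does reach 15, so (c) meets the standard.
  Stage 2 carried; the burden shifts to the franchisee.
At Stage 3 the franchisee must meet a heightened civil standard (weight is at least 76): on (d) the weight is 91 less the opposing 19 gives net 72, which does not reach 76, so (d) does not meet the standard.
  Stage 3 not carried; the franchisee fails its burden.
So the franchisor prevails.

franchisor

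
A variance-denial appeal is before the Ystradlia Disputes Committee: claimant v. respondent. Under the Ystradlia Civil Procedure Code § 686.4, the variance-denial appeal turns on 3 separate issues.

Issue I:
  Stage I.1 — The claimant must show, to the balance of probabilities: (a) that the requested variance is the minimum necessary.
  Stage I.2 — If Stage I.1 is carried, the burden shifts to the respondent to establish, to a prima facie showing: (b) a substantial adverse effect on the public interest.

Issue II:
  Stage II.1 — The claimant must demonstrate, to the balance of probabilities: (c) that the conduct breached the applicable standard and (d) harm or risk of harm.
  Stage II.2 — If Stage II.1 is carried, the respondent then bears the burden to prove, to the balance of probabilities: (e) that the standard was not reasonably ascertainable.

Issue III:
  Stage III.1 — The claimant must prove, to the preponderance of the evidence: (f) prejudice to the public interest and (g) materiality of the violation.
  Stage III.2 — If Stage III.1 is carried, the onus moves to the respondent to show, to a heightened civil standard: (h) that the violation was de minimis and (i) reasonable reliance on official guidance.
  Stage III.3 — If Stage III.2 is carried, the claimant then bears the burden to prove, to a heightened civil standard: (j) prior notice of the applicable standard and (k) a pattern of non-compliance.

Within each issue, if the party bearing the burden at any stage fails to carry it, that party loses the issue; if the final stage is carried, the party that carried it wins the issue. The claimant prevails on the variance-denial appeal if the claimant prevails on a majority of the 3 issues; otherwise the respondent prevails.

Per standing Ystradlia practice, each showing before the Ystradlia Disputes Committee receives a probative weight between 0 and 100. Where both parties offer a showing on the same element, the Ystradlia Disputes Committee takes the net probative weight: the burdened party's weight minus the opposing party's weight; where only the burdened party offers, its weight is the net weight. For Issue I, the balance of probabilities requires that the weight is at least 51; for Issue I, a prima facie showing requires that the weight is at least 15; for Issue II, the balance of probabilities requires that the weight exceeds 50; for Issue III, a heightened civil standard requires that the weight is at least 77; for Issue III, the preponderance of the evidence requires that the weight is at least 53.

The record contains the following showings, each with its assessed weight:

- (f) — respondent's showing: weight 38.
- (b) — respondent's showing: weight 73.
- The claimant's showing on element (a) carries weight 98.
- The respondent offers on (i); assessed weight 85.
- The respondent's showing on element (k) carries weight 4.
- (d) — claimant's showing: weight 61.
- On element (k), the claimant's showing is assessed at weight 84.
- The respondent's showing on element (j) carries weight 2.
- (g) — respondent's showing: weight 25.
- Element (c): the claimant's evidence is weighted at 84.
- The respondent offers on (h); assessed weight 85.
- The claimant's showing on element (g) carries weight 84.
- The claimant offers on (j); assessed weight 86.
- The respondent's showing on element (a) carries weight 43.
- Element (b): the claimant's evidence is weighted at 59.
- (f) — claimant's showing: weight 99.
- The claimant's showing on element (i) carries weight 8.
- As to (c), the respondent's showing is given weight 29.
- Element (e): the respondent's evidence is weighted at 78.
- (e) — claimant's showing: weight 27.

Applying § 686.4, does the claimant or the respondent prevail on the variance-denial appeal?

— Issue I —
At Stage I.1 the claimant must meet the balance of probabilities (weight is at least 51): on (a) the weight is 98 less the opposing 43 gives net 55, ≥ 51, so (a) meets the standard.
  The claimant carries Stage I.1; the respondent now bears the burden.
At Stage I.2 the respondent must meet a prima facie showing (weight is at least 15): on (b) the weight is 73 less the opposing 59 gives net 14, which does not reach 15, so (b) does not meet the standard.
  Stage I.2 not carried; the respondent fails its burden.
The claimant prevails on this issue.
— Issue II —
Stage II.1 — burden on claimant; standard: the balance of probabilities (weight exceeds 50).
    (c): 84 − 29 = 55 > 50 [met]
    (d): 61 > 50 [met]
  All elements met. The burden passes to the respondent.
Stage II.2 — burden on respondent; standard: the balance of probabilities (weight exceeds 50).
    (e): 78 − 27 = 51 > 50 [met]
  All elements met at the final stage.
With every stage satisfied, the respondent prevails on this issue.
— Issue III —
Stage III.1 (claimant, the preponderance of the evidence, weight is at least 53): (f) net 99−38=61 ≥ 53 — meets; (g) net 84−25=59 ≥ 53 — meets.
  The claimant carries Stage III.1; the respondent now bears the burden.
Stage III.2 (respondent, a heightened civil standard, weight is at least 77): (h) 85 ≥ 77 — meets; (i) net 85−8=77 ≥ 77 — meets.
  Stage III.2 carried; the burden shifts to the claimant.
Stage III.3 (claimant, a heightened civil standard, weight is at least 77): (j) net 86−2=84 ≥ 77 — meets; (k) net 84−4=80 ≥ 77 — meets.
  All elements met at the final stage.
Every stage carried; the claimant prevails on this issue.
Per-issue: Issue I → claimant; Issue II → respondent; Issue III → claimant. The claimant must prevail on a majority of issues; overall, the claimant prevails.

claimant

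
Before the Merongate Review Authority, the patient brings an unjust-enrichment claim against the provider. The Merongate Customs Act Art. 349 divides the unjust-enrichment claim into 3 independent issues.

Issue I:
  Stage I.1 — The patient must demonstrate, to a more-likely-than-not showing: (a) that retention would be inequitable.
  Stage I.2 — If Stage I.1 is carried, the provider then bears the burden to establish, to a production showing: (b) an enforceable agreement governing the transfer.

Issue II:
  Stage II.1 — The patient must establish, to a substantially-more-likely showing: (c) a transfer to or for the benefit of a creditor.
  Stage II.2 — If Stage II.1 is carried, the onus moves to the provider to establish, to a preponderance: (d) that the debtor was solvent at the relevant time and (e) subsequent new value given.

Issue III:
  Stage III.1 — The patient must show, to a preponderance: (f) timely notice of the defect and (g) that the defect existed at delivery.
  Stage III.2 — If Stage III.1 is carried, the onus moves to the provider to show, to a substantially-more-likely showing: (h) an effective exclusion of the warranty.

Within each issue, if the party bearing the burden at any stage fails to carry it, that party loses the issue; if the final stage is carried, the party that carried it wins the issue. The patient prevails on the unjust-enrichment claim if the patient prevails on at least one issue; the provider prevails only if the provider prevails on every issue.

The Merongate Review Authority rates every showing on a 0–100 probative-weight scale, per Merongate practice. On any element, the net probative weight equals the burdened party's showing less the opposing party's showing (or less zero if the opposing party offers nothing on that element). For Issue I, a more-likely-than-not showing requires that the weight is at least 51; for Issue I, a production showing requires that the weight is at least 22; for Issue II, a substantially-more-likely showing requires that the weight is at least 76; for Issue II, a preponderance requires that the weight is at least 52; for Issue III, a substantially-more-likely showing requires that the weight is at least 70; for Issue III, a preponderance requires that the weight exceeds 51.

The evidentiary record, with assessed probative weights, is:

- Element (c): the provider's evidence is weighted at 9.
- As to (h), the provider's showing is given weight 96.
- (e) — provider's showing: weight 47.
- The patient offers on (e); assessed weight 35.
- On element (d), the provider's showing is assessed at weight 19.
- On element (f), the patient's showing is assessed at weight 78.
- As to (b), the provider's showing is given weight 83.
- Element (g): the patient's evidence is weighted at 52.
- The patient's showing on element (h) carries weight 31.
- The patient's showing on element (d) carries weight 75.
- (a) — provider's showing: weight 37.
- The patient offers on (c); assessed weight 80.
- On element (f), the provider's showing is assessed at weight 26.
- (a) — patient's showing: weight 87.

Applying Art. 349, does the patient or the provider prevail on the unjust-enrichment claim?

patient

— Issue I —
Stage I.1 (patient, a more-likely-than-not showing, weight is at least 51): (a) net 87−37=50 < 51 — fails.
  Not every element is met, so the patient fails to carry Stage I.1.
The provider prevails on this issue.
— Issue II —
At Stage II.1 the patient must meet a substantially-more-likely showing (weight is at least 76): on (c) the weight is 80 less the opposing 9 gives net 71, < 76, so (c) does not meet the standard.
  Not every element is met, so the patient fails to carry Stage II.1.
The analysis ends at Stage II.1; the provider prevails on this issue.
— Issue III —
Stage III.1 — burden on patient; standard: a preponderance (weight exceeds 51).
    (f): 78 − 26 = 52 > 51 [met]
    (g): 52 > 51 [met]
  The patient carries Stage III.1; the provider now bears the burden.
Stage III.2 — burden on provider; standard: a substantially-more-likely showing (weight is at least 70).
    (h): 96 − 31 = 65 < 70 [not met]
  The provider does not carry Stage III.2.
The analysis ends at Stage III.2; the patient prevails on this issue.
Per-issue: Issue I → provider; Issue II → provider; Issue III → patient. The patient must prevail on at least one issue; overall, the patient prevails.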